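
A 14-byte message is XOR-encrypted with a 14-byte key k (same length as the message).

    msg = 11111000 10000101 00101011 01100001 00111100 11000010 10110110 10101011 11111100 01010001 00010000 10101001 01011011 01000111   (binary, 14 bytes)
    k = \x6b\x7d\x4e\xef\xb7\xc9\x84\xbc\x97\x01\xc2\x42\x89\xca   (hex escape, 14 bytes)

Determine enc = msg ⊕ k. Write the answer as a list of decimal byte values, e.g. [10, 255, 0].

[147, 248, 101, 142, 139, 11, 50, 23, 107, 80, 210, 235, 210, 141]

XOR is its own inverse, so applying the key byte-wise gives the result directly.
11111000 XOR 01101011 = 10010011
10000101 XOR 01111101 = 11111000
00101011 XOR 01001110 = 01100101
01100001 XOR 11101111 = 10001110
00111100 XOR 10110111 = 10001011
11000010 XOR 11001001 = 00001011
10110110 XOR 10000100 = 00110010
10101011 XOR 10111100 = 00010111
11111100 XOR 10010111 = 01101011
01010001 XOR 00000001 = 01010000
00010000 XOR 11000010 = 11010010
10101001 XOR 01000010 = 11101011
01011011 XOR 10001001 = 11010010
01000111 XOR 11001010 = 10001101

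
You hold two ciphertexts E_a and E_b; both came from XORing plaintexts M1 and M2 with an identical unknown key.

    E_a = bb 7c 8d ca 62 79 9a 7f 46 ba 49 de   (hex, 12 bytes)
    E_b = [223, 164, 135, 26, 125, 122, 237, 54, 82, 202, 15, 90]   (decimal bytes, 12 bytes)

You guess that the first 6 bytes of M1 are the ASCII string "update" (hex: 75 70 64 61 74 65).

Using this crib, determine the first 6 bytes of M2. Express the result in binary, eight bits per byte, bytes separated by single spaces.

00010001 10101000 01101110 10110001 01101011 01100110

First, E_a ⊕ E_b = (M1 ⊕ K) ⊕ (M2 ⊕ K) = M1 ⊕ M2, so the key drops out. Then M2 = (M1 ⊕ M2) ⊕ M1 over the first 6 bytes.
byte 0: (bb xor df) xor 75 = 64 xor 75 = 11
byte 1: (7c xor a4) xor 70 = d8 xor 70 = a8
byte 2: (8d xor 87) xor 64 = 0a xor 64 = 6e
byte 3: (ca xor 1a) xor 61 = d0 xor 61 = b1
byte 4: (62 xor 7d) xor 74 = 1f xor 74 = 6b
byte 5: (79 xor 7a) xor 65 = 03 xor 65 = 66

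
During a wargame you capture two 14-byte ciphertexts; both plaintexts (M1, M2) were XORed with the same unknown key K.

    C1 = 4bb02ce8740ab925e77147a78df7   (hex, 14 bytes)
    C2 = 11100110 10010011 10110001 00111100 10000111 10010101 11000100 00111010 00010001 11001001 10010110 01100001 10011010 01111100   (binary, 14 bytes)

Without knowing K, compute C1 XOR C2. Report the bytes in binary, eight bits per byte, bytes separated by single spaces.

10101101 00100011 10011101 11010100 11110011 10011111 01111101 00011111 11110110 10111000 11010001 11000110 00010111 10001011

C1 ⊕ C2 = (M1 ⊕ K) ⊕ (M2 ⊕ K) = M1 ⊕ M2 — the shared key cancels under XOR.
01001011 ^ 11100110 = 10101101
10110000 ^ 10010011 = 00100011
00101100 ^ 10110001 = 10011101
11101000 ^ 00111100 = 11010100
01110100 ^ 10000111 = 11110011
00001010 ^ 10010101 = 10011111
10111001 ^ 11000100 = 01111101
00100101 ^ 00111010 = 00011111
11100111 ^ 00010001 = 11110110
01110001 ^ 11001001 = 10111000
01000111 ^ 10010110 = 11010001
10100111 ^ 01100001 = 11000110
10001101 ^ 10011010 = 00010111
11110111 ^ 01111100 = 10001011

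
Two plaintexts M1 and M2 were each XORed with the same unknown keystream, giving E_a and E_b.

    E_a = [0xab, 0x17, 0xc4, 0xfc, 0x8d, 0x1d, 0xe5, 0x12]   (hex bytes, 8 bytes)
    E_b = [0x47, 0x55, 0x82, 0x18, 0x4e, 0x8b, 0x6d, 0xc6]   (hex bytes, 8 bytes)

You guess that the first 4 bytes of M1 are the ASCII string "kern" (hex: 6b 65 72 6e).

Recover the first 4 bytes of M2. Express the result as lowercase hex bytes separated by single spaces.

First, E_a ⊕ E_b = (M1 ⊕ K) ⊕ (M2 ⊕ K) = M1 ⊕ M2, so the key drops out. Then M2 = (M1 ⊕ M2) ⊕ M1 over the first 4 bytes.
byte 0: (ab xor 47) xor 6b = ec xor 6b = 87
byte 1: (17 xor 55) xor 65 = 42 xor 65 = 27
byte 2: (c4 xor 82) xor 72 = 46 xor 72 = 34
byte 3: (fc xor 18) xor 6e = e4 xor 6e = 8a

87 27 34 8a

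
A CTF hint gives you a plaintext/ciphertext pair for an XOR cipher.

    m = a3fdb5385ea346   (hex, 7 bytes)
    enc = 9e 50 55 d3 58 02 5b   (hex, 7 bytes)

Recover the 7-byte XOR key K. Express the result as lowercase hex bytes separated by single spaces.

3d ad e0 eb 06 a1 1d

Since enc = m ⊕ K, XORing both sides with m gives K = m ⊕ enc.
163 ^ 158 =  61
253 ^  80 = 173
181 ^  85 = 224
 56 ^ 211 = 235
 94 ^  88 =   6
163 ^   2 = 161
 70 ^  91 =  29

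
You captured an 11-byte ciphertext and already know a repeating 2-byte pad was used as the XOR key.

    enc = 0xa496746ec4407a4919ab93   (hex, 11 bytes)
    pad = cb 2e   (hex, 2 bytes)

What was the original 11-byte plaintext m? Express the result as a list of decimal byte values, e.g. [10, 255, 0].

[111, 184, 191, 64, 15, 110, 177, 103, 210, 133, 88]

The 2-byte key repeats, so the effective keystream is cb 2e cb 2e cb 2e cb 2e cb 2e cb.
byte 0: a4 xor cb = 6f
byte 1: 96 xor 2e = b8
byte 2: 74 xor cb = bf
byte 3: 6e xor 2e = 40
byte 4: c4 xor cb = 0f
byte 5: 40 xor 2e = 6e
byte 6: 7a xor cb = b1
byte 7: 49 xor 2e = 67
byte 8: 19 xor cb = d2
byte 9: ab xor 2e = 85
byte 10: 93 xor cb = 58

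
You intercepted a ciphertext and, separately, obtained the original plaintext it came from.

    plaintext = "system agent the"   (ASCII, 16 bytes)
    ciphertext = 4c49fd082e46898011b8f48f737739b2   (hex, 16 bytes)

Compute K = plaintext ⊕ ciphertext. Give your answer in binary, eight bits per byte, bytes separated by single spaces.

Since ciphertext = plaintext ⊕ K, XORing both sides with plaintext gives K = plaintext ⊕ ciphertext.
73 xor 4c = 3f
79 xor 49 = 30
73 xor fd = 8e
74 xor 08 = 7c
65 xor 2e = 4b
6d xor 46 = 2b
20 xor 89 = a9
61 xor 80 = e1
67 xor 11 = 76
65 xor b8 = dd
6e xor f4 = 9a
74 xor 8f = fb
20 xor 73 = 53
74 xor 77 = 03
68 xor 39 = 51
65 xor b2 = d7

00111111 00110000 10001110 01111100 01001011 00101011 10101001 11100001 01110110 11011101 10011010 11111011 01010011 00000011 01010001 11010111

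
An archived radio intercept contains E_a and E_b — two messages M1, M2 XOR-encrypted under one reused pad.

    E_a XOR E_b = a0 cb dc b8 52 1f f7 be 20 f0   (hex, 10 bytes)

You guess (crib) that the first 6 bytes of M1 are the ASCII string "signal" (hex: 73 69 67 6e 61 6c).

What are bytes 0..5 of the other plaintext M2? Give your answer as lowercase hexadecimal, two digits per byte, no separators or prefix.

d3a2bbd63373

Since E_a ⊕ E_b = M1 ⊕ M2, XORing with the guessed M1 bytes yields the corresponding M2 bytes: M2 = (E_a ⊕ E_b) ⊕ M1.
a0 ^ 73 = d3
cb ^ 69 = a2
dc ^ 67 = bb
b8 ^ 6e = d6
52 ^ 61 = 33
1f ^ 6c = 73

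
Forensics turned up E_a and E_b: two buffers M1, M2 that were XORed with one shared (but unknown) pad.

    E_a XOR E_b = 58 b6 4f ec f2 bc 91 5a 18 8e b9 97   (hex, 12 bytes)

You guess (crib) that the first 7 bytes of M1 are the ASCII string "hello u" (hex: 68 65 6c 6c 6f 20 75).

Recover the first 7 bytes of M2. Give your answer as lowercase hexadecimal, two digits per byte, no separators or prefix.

Since E_a ⊕ E_b = M1 ⊕ M2, XORing with the guessed M1 bytes yields the corresponding M2 bytes: M2 = (E_a ⊕ E_b) ⊕ M1.
01011000 xor 01101000 = 00110000
10110110 xor 01100101 = 11010011
01001111 xor 01101100 = 00100011
11101100 xor 01101100 = 10000000
11110010 xor 01101111 = 10011101
10111100 xor 00100000 = 10011100
10010001 xor 01110101 = 11100100

30d323809d9ce4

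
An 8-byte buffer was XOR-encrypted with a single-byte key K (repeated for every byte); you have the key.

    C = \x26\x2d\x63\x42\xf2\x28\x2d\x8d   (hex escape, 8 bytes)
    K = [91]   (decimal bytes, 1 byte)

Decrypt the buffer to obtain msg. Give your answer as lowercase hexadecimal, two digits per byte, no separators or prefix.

The 1-byte key repeats, so the effective keystream is 5b 5b 5b 5b 5b 5b 5b 5b.
byte 0:  38 ^  91 = 125
byte 1:  45 ^  91 = 118
byte 2:  99 ^  91 =  56
byte 3:  66 ^  91 =  25
byte 4: 242 ^  91 = 169
byte 5:  40 ^  91 = 115
byte 6:  45 ^  91 = 118
byte 7: 141 ^  91 = 214

7d763819a97376d6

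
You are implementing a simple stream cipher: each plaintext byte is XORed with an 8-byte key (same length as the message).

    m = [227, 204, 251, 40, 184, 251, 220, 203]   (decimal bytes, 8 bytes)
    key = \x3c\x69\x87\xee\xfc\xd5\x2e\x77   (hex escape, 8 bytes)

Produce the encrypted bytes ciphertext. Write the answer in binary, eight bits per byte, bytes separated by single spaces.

11011111 10100101 01111100 11000110 01000100 00101110 11110010 10111100

11100011 xor 00111100 = 11011111
11001100 xor 01101001 = 10100101
11111011 xor 10000111 = 01111100
00101000 xor 11101110 = 11000110
10111000 xor 11111100 = 01000100
11111011 xor 11010101 = 00101110
11011100 xor 00101110 = 11110010
11001011 xor 01110111 = 10111100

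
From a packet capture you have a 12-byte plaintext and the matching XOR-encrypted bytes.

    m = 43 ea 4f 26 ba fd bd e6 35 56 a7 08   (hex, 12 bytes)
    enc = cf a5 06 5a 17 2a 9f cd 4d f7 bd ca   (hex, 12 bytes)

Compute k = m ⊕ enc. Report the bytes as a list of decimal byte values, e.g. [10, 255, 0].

[140, 79, 73, 124, 173, 215, 34, 43, 120, 161, 26, 194]

Since enc = m ⊕ k, XORing both sides with m gives k = m ⊕ enc.
43 ⊕ cf = 8c
ea ⊕ a5 = 4f
4f ⊕ 06 = 49
26 ⊕ 5a = 7c
ba ⊕ 17 = ad
fd ⊕ 2a = d7
bd ⊕ 9f = 22
e6 ⊕ cd = 2b
35 ⊕ 4d = 78
56 ⊕ f7 = a1
a7 ⊕ bd = 1a
08 ⊕ ca = c2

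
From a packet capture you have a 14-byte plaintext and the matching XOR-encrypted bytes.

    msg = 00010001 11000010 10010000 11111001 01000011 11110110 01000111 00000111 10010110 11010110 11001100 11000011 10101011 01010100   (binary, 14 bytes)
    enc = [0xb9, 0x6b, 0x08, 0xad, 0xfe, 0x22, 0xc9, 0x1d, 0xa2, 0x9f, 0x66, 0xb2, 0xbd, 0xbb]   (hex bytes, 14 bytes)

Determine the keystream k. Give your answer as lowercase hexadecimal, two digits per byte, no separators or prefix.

a8a99854bdd48e1a3449aa7116ef

Since enc = msg ⊕ k, XORing both sides with msg gives k = msg ⊕ enc.
byte 0: 11 ⊕ b9 = a8
byte 1: c2 ⊕ 6b = a9
byte 2: 90 ⊕ 08 = 98
byte 3: f9 ⊕ ad = 54
byte 4: 43 ⊕ fe = bd
byte 5: f6 ⊕ 22 = d4
byte 6: 47 ⊕ c9 = 8e
byte 7: 07 ⊕ 1d = 1a
byte 8: 96 ⊕ a2 = 34
byte 9: d6 ⊕ 9f = 49
byte 10: cc ⊕ 66 = aa
byte 11: c3 ⊕ b2 = 71
byte 12: ab ⊕ bd = 16
byte 13: 54 ⊕ bb = ef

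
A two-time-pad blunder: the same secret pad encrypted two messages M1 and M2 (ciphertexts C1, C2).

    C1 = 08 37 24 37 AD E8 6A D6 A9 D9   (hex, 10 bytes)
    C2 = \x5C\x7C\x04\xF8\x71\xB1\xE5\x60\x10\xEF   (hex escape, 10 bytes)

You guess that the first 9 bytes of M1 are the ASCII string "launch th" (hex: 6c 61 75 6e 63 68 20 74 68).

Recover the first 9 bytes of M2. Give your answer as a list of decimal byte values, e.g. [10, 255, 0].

[56, 42, 85, 161, 191, 49, 175, 194, 209]

First, C1 ⊕ C2 = (M1 ⊕ K) ⊕ (M2 ⊕ K) = M1 ⊕ M2, so the key drops out. Then M2 = (M1 ⊕ M2) ⊕ M1 over the first 9 bytes.
byte 0: (08 XOR 5c) XOR 6c = 54 XOR 6c = 38
byte 1: (37 XOR 7c) XOR 61 = 4b XOR 61 = 2a
byte 2: (24 XOR 04) XOR 75 = 20 XOR 75 = 55
byte 3: (37 XOR f8) XOR 6e = cf XOR 6e = a1
byte 4: (ad XOR 71) XOR 63 = dc XOR 63 = bf
byte 5: (e8 XOR b1) XOR 68 = 59 XOR 68 = 31
byte 6: (6a XOR e5) XOR 20 = 8f XOR 20 = af
byte 7: (d6 XOR 60) XOR 74 = b6 XOR 74 = c2
byte 8: (a9 XOR 10) XOR 68 = b9 XOR 68 = d1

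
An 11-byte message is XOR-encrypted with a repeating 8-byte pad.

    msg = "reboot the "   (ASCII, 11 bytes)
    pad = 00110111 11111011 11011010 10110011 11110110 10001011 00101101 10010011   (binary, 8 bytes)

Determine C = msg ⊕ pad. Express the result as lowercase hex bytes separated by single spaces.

45 9e b8 dc 99 ff 0d e7 5f 9e fa

The 8-byte key repeats, so the effective keystream is 37 fb da b3 f6 8b 2d 93 37 fb da.
byte 0: 01110010 ⊕ 00110111 = 01000101
byte 1: 01100101 ⊕ 11111011 = 10011110
byte 2: 01100010 ⊕ 11011010 = 10111000
byte 3: 01101111 ⊕ 10110011 = 11011100
byte 4: 01101111 ⊕ 11110110 = 10011001
byte 5: 01110100 ⊕ 10001011 = 11111111
byte 6: 00100000 ⊕ 00101101 = 00001101
byte 7: 01110100 ⊕ 10010011 = 11100111
byte 8: 01101000 ⊕ 00110111 = 01011111
byte 9: 01100101 ⊕ 11111011 = 10011110
byte 10: 00100000 ⊕ 11011010 = 11111010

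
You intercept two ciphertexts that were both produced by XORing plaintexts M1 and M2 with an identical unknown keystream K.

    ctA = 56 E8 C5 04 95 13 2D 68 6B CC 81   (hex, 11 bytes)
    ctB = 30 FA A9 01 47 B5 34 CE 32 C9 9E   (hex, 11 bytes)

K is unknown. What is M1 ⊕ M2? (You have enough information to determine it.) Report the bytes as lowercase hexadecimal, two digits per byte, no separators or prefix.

66126c05d2a619a659051f

ctA ⊕ ctB = (M1 ⊕ K) ⊕ (M2 ⊕ K) = M1 ⊕ M2 — the shared key cancels under XOR.
byte 0:  86 ^  48 = 102
byte 1: 232 ^ 250 =  18
byte 2: 197 ^ 169 = 108
byte 3:   4 ^   1 =   5
byte 4: 149 ^  71 = 210
byte 5:  19 ^ 181 = 166
byte 6:  45 ^  52 =  25
byte 7: 104 ^ 206 = 166
byte 8: 107 ^  50 =  89
byte 9: 204 ^ 201 =   5
byte 10: 129 ^ 158 =  31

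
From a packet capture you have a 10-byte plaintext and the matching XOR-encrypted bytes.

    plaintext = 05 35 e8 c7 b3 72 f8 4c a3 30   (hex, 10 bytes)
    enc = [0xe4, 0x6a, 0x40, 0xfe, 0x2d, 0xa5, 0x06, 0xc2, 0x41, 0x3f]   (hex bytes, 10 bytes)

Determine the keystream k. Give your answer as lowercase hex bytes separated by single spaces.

e1 5f a8 39 9e d7 fe 8e e2 0f

Since enc = plaintext ⊕ k, XORing both sides with plaintext gives k = plaintext ⊕ enc.
00000101 XOR 11100100 = 11100001
00110101 XOR 01101010 = 01011111
11101000 XOR 01000000 = 10101000
11000111 XOR 11111110 = 00111001
10110011 XOR 00101101 = 10011110
01110010 XOR 10100101 = 11010111
11111000 XOR 00000110 = 11111110
01001100 XOR 11000010 = 10001110
10100011 XOR 01000001 = 11100010
00110000 XOR 00111111 = 00001111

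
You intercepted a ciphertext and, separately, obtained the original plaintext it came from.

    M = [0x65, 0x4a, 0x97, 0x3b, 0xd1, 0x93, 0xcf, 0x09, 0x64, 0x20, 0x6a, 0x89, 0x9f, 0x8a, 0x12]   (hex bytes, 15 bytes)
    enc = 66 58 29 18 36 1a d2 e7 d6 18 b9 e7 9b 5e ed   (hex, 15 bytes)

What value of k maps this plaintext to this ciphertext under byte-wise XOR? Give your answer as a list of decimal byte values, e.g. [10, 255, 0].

[3, 18, 190, 35, 231, 137, 29, 238, 178, 56, 211, 110, 4, 212, 255]

Since enc = M ⊕ k, XORing both sides with M gives k = M ⊕ enc.
65 xor 66 = 03
4a xor 58 = 12
97 xor 29 = be
3b xor 18 = 23
d1 xor 36 = e7
93 xor 1a = 89
cf xor d2 = 1d
09 xor e7 = ee
64 xor d6 = b2
20 xor 18 = 38
6a xor b9 = d3
89 xor e7 = 6e
9f xor 9b = 04
8a xor 5e = d4
12 xor ed = ff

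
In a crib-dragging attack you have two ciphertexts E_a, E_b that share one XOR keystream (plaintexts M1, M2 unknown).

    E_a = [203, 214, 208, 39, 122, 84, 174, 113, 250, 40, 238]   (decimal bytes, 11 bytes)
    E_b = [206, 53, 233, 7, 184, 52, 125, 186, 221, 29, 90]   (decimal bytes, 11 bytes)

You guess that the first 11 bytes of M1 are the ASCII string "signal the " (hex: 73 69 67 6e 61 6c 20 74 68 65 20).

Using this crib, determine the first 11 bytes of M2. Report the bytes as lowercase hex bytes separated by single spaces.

First, E_a ⊕ E_b = (M1 ⊕ K) ⊕ (M2 ⊕ K) = M1 ⊕ M2, so the key drops out. Then M2 = (M1 ⊕ M2) ⊕ M1 over the first 11 bytes.
byte 0: (cb ⊕ ce) ⊕ 73 = 05 ⊕ 73 = 76
byte 1: (d6 ⊕ 35) ⊕ 69 = e3 ⊕ 69 = 8a
byte 2: (d0 ⊕ e9) ⊕ 67 = 39 ⊕ 67 = 5e
byte 3: (27 ⊕ 07) ⊕ 6e = 20 ⊕ 6e = 4e
byte 4: (7a ⊕ b8) ⊕ 61 = c2 ⊕ 61 = a3
byte 5: (54 ⊕ 34) ⊕ 6c = 60 ⊕ 6c = 0c
byte 6: (ae ⊕ 7d) ⊕ 20 = d3 ⊕ 20 = f3
byte 7: (71 ⊕ ba) ⊕ 74 = cb ⊕ 74 = bf
byte 8: (fa ⊕ dd) ⊕ 68 = 27 ⊕ 68 = 4f
byte 9: (28 ⊕ 1d) ⊕ 65 = 35 ⊕ 65 = 50
byte 10: (ee ⊕ 5a) ⊕ 20 = b4 ⊕ 20 = 94

76 8a 5e 4e a3 0c f3 bf 4f 50 94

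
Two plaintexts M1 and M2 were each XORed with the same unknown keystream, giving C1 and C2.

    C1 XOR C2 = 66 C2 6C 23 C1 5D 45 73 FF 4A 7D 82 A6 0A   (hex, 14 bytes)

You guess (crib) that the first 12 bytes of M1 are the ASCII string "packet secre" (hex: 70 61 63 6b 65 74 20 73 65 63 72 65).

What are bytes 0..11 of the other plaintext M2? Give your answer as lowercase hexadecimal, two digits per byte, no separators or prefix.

16a30f48a42965009a290fe7

Since C1 ⊕ C2 = M1 ⊕ M2, XORing with the guessed M1 bytes yields the corresponding M2 bytes: M2 = (C1 ⊕ C2) ⊕ M1.
66 xor 70 = 16
c2 xor 61 = a3
6c xor 63 = 0f
23 xor 6b = 48
c1 xor 65 = a4
5d xor 74 = 29
45 xor 20 = 65
73 xor 73 = 00
ff xor 65 = 9a
4a xor 63 = 29
7d xor 72 = 0f
82 xor 65 = e7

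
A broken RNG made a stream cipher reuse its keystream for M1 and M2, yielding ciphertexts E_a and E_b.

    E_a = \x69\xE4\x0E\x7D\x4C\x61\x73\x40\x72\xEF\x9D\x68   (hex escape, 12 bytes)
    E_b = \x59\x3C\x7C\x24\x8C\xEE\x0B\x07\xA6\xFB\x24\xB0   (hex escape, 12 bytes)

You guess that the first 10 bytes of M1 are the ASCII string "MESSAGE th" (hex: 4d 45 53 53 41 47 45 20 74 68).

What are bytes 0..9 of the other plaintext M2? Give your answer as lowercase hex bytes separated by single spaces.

First, E_a ⊕ E_b = (M1 ⊕ K) ⊕ (M2 ⊕ K) = M1 ⊕ M2, so the key drops out. Then M2 = (M1 ⊕ M2) ⊕ M1 over the first 10 bytes.
byte 0: (69 xor 59) xor 4d = 30 xor 4d = 7d
byte 1: (e4 xor 3c) xor 45 = d8 xor 45 = 9d
byte 2: (0e xor 7c) xor 53 = 72 xor 53 = 21
byte 3: (7d xor 24) xor 53 = 59 xor 53 = 0a
byte 4: (4c xor 8c) xor 41 = c0 xor 41 = 81
byte 5: (61 xor ee) xor 47 = 8f xor 47 = c8
byte 6: (73 xor 0b) xor 45 = 78 xor 45 = 3d
byte 7: (40 xor 07) xor 20 = 47 xor 20 = 67
byte 8: (72 xor a6) xor 74 = d4 xor 74 = a0
byte 9: (ef xor fb) xor 68 = 14 xor 68 = 7c

7d 9d 21 0a 81 c8 3d 67 a0 7c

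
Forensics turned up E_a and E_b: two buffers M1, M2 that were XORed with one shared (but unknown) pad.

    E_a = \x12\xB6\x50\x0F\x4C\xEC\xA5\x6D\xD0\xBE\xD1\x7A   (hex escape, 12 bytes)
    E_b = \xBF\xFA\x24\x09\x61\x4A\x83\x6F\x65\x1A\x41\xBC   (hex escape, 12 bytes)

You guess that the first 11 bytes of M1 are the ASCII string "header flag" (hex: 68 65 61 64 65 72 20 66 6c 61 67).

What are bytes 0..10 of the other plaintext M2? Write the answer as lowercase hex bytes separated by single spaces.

c5 29 15 62 48 d4 06 64 d9 c5 f7

First, E_a ⊕ E_b = (M1 ⊕ K) ⊕ (M2 ⊕ K) = M1 ⊕ M2, so the key drops out. Then M2 = (M1 ⊕ M2) ⊕ M1 over the first 11 bytes.
byte 0: (12 ^ bf) ^ 68 = ad ^ 68 = c5
byte 1: (b6 ^ fa) ^ 65 = 4c ^ 65 = 29
byte 2: (50 ^ 24) ^ 61 = 74 ^ 61 = 15
byte 3: (0f ^ 09) ^ 64 = 06 ^ 64 = 62
byte 4: (4c ^ 61) ^ 65 = 2d ^ 65 = 48
byte 5: (ec ^ 4a) ^ 72 = a6 ^ 72 = d4
byte 6: (a5 ^ 83) ^ 20 = 26 ^ 20 = 06
byte 7: (6d ^ 6f) ^ 66 = 02 ^ 66 = 64
byte 8: (d0 ^ 65) ^ 6c = b5 ^ 6c = d9
byte 9: (be ^ 1a) ^ 61 = a4 ^ 61 = c5
byte 10: (d1 ^ 41) ^ 67 = 90 ^ 67 = f7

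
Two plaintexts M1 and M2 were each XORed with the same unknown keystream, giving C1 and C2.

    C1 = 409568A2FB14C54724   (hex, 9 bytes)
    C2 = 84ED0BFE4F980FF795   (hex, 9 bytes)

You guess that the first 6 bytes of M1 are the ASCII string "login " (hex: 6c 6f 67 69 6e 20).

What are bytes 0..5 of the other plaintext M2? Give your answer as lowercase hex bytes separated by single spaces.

a8 17 04 35 da ac

First, C1 ⊕ C2 = (M1 ⊕ K) ⊕ (M2 ⊕ K) = M1 ⊕ M2, so the key drops out. Then M2 = (M1 ⊕ M2) ⊕ M1 over the first 6 bytes.
byte 0: (40 ⊕ 84) ⊕ 6c = c4 ⊕ 6c = a8
byte 1: (95 ⊕ ed) ⊕ 6f = 78 ⊕ 6f = 17
byte 2: (68 ⊕ 0b) ⊕ 67 = 63 ⊕ 67 = 04
byte 3: (a2 ⊕ fe) ⊕ 69 = 5c ⊕ 69 = 35
byte 4: (fb ⊕ 4f) ⊕ 6e = b4 ⊕ 6e = da
byte 5: (14 ⊕ 98) ⊕ 20 = 8c ⊕ 20 = ac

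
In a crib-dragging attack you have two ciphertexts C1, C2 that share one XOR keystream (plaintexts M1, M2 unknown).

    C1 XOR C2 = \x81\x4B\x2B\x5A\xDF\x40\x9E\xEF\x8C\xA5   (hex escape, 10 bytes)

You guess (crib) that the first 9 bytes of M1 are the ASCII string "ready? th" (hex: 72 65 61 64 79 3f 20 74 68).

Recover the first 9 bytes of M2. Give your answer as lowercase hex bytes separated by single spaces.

Since C1 ⊕ C2 = M1 ⊕ M2, XORing with the guessed M1 bytes yields the corresponding M2 bytes: M2 = (C1 ⊕ C2) ⊕ M1.
byte 0: 129 XOR 114 = 243
byte 1:  75 XOR 101 =  46
byte 2:  43 XOR  97 =  74
byte 3:  90 XOR 100 =  62
byte 4: 223 XOR 121 = 166
byte 5:  64 XOR  63 = 127
byte 6: 158 XOR  32 = 190
byte 7: 239 XOR 116 = 155
byte 8: 140 XOR 104 = 228

f3 2e 4a 3e a6 7f be 9b e4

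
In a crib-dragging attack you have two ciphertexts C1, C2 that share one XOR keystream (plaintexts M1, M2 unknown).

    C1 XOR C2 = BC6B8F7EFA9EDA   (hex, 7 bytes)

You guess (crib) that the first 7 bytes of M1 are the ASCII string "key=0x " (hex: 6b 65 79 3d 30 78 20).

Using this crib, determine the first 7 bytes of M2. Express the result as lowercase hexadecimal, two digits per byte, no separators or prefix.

Since C1 ⊕ C2 = M1 ⊕ M2, XORing with the guessed M1 bytes yields the corresponding M2 bytes: M2 = (C1 ⊕ C2) ⊕ M1.
10111100 ^ 01101011 = 11010111
01101011 ^ 01100101 = 00001110
10001111 ^ 01111001 = 11110110
01111110 ^ 00111101 = 01000011
11111010 ^ 00110000 = 11001010
10011110 ^ 01111000 = 11100110
11011010 ^ 00100000 = 11111010

d70ef643cae6fa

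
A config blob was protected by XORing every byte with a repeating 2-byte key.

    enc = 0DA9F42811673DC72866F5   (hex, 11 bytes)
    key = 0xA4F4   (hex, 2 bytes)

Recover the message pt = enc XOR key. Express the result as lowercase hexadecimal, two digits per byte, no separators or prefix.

The 2-byte key repeats, so the effective keystream is a4 f4 a4 f4 a4 f4 a4 f4 a4 f4 a4.
byte 0: 00001101 XOR 10100100 = 10101001
byte 1: 10101001 XOR 11110100 = 01011101
byte 2: 11110100 XOR 10100100 = 01010000
byte 3: 00101000 XOR 11110100 = 11011100
byte 4: 00010001 XOR 10100100 = 10110101
byte 5: 01100111 XOR 11110100 = 10010011
byte 6: 00111101 XOR 10100100 = 10011001
byte 7: 11000111 XOR 11110100 = 00110011
byte 8: 00101000 XOR 10100100 = 10001100
byte 9: 01100110 XOR 11110100 = 10010010
byte 10: 11110101 XOR 10100100 = 01010001

a95d50dcb59399338c9251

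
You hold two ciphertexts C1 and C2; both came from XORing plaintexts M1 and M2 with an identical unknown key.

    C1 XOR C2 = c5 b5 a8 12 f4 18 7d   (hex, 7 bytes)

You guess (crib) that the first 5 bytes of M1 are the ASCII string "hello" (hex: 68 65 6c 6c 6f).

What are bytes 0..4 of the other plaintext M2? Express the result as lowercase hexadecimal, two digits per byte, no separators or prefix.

Since C1 ⊕ C2 = M1 ⊕ M2, XORing with the guessed M1 bytes yields the corresponding M2 bytes: M2 = (C1 ⊕ C2) ⊕ M1.
c5 ^ 68 = ad
b5 ^ 65 = d0
a8 ^ 6c = c4
12 ^ 6c = 7e
f4 ^ 6f = 9b

add0c47e9b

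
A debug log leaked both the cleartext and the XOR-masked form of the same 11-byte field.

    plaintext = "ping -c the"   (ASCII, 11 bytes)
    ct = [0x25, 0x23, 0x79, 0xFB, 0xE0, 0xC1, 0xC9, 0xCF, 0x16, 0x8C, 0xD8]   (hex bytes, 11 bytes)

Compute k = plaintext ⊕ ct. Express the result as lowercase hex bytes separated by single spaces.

55 4a 17 9c c0 ec aa ef 62 e4 bd

Since ct = plaintext ⊕ k, XORing both sides with plaintext gives k = plaintext ⊕ ct.
byte 0: 70 ⊕ 25 = 55
byte 1: 69 ⊕ 23 = 4a
byte 2: 6e ⊕ 79 = 17
byte 3: 67 ⊕ fb = 9c
byte 4: 20 ⊕ e0 = c0
byte 5: 2d ⊕ c1 = ec
byte 6: 63 ⊕ c9 = aa
byte 7: 20 ⊕ cf = ef
byte 8: 74 ⊕ 16 = 62
byte 9: 68 ⊕ 8c = e4
byte 10: 65 ⊕ d8 = bd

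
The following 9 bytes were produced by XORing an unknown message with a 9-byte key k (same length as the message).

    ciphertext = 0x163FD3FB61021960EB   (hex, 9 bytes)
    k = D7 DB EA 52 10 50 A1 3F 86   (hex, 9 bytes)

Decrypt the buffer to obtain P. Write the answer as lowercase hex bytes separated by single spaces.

c1 e4 39 a9 71 52 b8 5f 6d

byte 0: 16 ^ d7 = c1
byte 1: 3f ^ db = e4
byte 2: d3 ^ ea = 39
byte 3: fb ^ 52 = a9
byte 4: 61 ^ 10 = 71
byte 5: 02 ^ 50 = 52
byte 6: 19 ^ a1 = b8
byte 7: 60 ^ 3f = 5f
byte 8: eb ^ 86 = 6d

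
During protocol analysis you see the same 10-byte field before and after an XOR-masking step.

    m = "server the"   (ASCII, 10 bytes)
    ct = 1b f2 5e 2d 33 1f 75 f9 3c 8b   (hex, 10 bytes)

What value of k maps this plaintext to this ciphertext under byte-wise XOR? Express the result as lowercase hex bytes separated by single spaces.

68 97 2c 5b 56 6d 55 8d 54 ee

Since ct = m ⊕ k, XORing both sides with m gives k = m ⊕ ct.
01110011 ⊕ 00011011 = 01101000
01100101 ⊕ 11110010 = 10010111
01110010 ⊕ 01011110 = 00101100
01110110 ⊕ 00101101 = 01011011
01100101 ⊕ 00110011 = 01010110
01110010 ⊕ 00011111 = 01101101
00100000 ⊕ 01110101 = 01010101
01110100 ⊕ 11111001 = 10001101
01101000 ⊕ 00111100 = 01010100
01100101 ⊕ 10001011 = 11101110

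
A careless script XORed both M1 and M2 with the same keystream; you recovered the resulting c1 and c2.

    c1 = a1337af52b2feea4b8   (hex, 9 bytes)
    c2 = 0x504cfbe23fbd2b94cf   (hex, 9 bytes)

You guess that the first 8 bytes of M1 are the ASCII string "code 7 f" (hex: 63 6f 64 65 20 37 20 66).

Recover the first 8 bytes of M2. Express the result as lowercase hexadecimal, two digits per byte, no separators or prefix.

First, c1 ⊕ c2 = (M1 ⊕ K) ⊕ (M2 ⊕ K) = M1 ⊕ M2, so the key drops out. Then M2 = (M1 ⊕ M2) ⊕ M1 over the first 8 bytes.
byte 0: (a1 ^ 50) ^ 63 = f1 ^ 63 = 92
byte 1: (33 ^ 4c) ^ 6f = 7f ^ 6f = 10
byte 2: (7a ^ fb) ^ 64 = 81 ^ 64 = e5
byte 3: (f5 ^ e2) ^ 65 = 17 ^ 65 = 72
byte 4: (2b ^ 3f) ^ 20 = 14 ^ 20 = 34
byte 5: (2f ^ bd) ^ 37 = 92 ^ 37 = a5
byte 6: (ee ^ 2b) ^ 20 = c5 ^ 20 = e5
byte 7: (a4 ^ 94) ^ 66 = 30 ^ 66 = 56

9210e57234a5e556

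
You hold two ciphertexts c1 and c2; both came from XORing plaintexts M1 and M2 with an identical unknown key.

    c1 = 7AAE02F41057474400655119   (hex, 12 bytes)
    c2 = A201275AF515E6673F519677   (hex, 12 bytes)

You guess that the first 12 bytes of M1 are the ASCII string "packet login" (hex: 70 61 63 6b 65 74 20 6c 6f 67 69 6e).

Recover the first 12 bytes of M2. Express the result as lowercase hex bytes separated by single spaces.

a8 ce 46 c5 80 36 81 4f 50 53 ae 00

First, c1 ⊕ c2 = (M1 ⊕ K) ⊕ (M2 ⊕ K) = M1 ⊕ M2, so the key drops out. Then M2 = (M1 ⊕ M2) ⊕ M1 over the first 12 bytes.
byte 0: (7a XOR a2) XOR 70 = d8 XOR 70 = a8
byte 1: (ae XOR 01) XOR 61 = af XOR 61 = ce
byte 2: (02 XOR 27) XOR 63 = 25 XOR 63 = 46
byte 3: (f4 XOR 5a) XOR 6b = ae XOR 6b = c5
byte 4: (10 XOR f5) XOR 65 = e5 XOR 65 = 80
byte 5: (57 XOR 15) XOR 74 = 42 XOR 74 = 36
byte 6: (47 XOR e6) XOR 20 = a1 XOR 20 = 81
byte 7: (44 XOR 67) XOR 6c = 23 XOR 6c = 4f
byte 8: (00 XOR 3f) XOR 6f = 3f XOR 6f = 50
byte 9: (65 XOR 51) XOR 67 = 34 XOR 67 = 53
byte 10: (51 XOR 96) XOR 69 = c7 XOR 69 = ae
byte 11: (19 XOR 77) XOR 6e = 6e XOR 6e = 00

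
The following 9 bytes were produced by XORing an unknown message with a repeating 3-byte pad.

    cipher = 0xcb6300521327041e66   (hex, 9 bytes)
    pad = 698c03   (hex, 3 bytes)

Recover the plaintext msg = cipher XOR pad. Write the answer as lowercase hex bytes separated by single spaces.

The 3-byte key repeats, so the effective keystream is 69 8c 03 69 8c 03 69 8c 03.
byte 0: cb XOR 69 = a2
byte 1: 63 XOR 8c = ef
byte 2: 00 XOR 03 = 03
byte 3: 52 XOR 69 = 3b
byte 4: 13 XOR 8c = 9f
byte 5: 27 XOR 03 = 24
byte 6: 04 XOR 69 = 6d
byte 7: 1e XOR 8c = 92
byte 8: 66 XOR 03 = 65

a2 ef 03 3b 9f 24 6d 92 65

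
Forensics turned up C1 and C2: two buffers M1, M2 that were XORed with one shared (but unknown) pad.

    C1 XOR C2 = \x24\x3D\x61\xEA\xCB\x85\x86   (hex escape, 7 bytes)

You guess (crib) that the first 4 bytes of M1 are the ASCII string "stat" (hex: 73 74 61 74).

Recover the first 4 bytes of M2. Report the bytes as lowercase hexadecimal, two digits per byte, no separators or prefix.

Since C1 ⊕ C2 = M1 ⊕ M2, XORing with the guessed M1 bytes yields the corresponding M2 bytes: M2 = (C1 ⊕ C2) ⊕ M1.
byte 0: 24 XOR 73 = 57
byte 1: 3d XOR 74 = 49
byte 2: 61 XOR 61 = 00
byte 3: ea XOR 74 = 9e

5749009e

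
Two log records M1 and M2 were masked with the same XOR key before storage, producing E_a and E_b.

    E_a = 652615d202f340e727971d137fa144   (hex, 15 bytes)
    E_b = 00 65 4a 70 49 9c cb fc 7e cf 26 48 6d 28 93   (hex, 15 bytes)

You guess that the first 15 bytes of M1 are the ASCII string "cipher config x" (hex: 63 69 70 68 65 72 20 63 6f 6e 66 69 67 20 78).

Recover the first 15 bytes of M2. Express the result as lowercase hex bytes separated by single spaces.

06 2a 2f ca 2e 1d ab 78 36 36 5d 32 75 a9 af

First, E_a ⊕ E_b = (M1 ⊕ K) ⊕ (M2 ⊕ K) = M1 ⊕ M2, so the key drops out. Then M2 = (M1 ⊕ M2) ⊕ M1 over the first 15 bytes.
byte 0: (65 ^ 00) ^ 63 = 65 ^ 63 = 06
byte 1: (26 ^ 65) ^ 69 = 43 ^ 69 = 2a
byte 2: (15 ^ 4a) ^ 70 = 5f ^ 70 = 2f
byte 3: (d2 ^ 70) ^ 68 = a2 ^ 68 = ca
byte 4: (02 ^ 49) ^ 65 = 4b ^ 65 = 2e
byte 5: (f3 ^ 9c) ^ 72 = 6f ^ 72 = 1d
byte 6: (40 ^ cb) ^ 20 = 8b ^ 20 = ab
byte 7: (e7 ^ fc) ^ 63 = 1b ^ 63 = 78
byte 8: (27 ^ 7e) ^ 6f = 59 ^ 6f = 36
byte 9: (97 ^ cf) ^ 6e = 58 ^ 6e = 36
byte 10: (1d ^ 26) ^ 66 = 3b ^ 66 = 5d
byte 11: (13 ^ 48) ^ 69 = 5b ^ 69 = 32
byte 12: (7f ^ 6d) ^ 67 = 12 ^ 67 = 75
byte 13: (a1 ^ 28) ^ 20 = 89 ^ 20 = a9
byte 14: (44 ^ 93) ^ 78 = d7 ^ 78 = af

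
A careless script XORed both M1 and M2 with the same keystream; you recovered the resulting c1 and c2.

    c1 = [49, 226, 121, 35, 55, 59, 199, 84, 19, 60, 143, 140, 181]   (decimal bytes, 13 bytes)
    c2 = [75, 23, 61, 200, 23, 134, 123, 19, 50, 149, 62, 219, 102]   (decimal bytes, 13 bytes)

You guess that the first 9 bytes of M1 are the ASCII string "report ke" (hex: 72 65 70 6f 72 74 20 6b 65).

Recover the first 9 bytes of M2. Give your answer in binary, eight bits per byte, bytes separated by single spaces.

First, c1 ⊕ c2 = (M1 ⊕ K) ⊕ (M2 ⊕ K) = M1 ⊕ M2, so the key drops out. Then M2 = (M1 ⊕ M2) ⊕ M1 over the first 9 bytes.
byte 0: (31 ^ 4b) ^ 72 = 7a ^ 72 = 08
byte 1: (e2 ^ 17) ^ 65 = f5 ^ 65 = 90
byte 2: (79 ^ 3d) ^ 70 = 44 ^ 70 = 34
byte 3: (23 ^ c8) ^ 6f = eb ^ 6f = 84
byte 4: (37 ^ 17) ^ 72 = 20 ^ 72 = 52
byte 5: (3b ^ 86) ^ 74 = bd ^ 74 = c9
byte 6: (c7 ^ 7b) ^ 20 = bc ^ 20 = 9c
byte 7: (54 ^ 13) ^ 6b = 47 ^ 6b = 2c
byte 8: (13 ^ 32) ^ 65 = 21 ^ 65 = 44

00001000 10010000 00110100 10000100 01010010 11001001 10011100 00101100 01000100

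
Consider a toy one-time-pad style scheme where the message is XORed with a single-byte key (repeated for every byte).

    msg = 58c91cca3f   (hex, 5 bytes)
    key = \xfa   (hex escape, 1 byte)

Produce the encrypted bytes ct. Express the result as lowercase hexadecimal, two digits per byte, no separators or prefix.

The 1-byte key repeats, so the effective keystream is fa fa fa fa fa.
byte 0:  88 XOR 250 = 162
byte 1: 201 XOR 250 =  51
byte 2:  28 XOR 250 = 230
byte 3: 202 XOR 250 =  48
byte 4:  63 XOR 250 = 197

a233e630c5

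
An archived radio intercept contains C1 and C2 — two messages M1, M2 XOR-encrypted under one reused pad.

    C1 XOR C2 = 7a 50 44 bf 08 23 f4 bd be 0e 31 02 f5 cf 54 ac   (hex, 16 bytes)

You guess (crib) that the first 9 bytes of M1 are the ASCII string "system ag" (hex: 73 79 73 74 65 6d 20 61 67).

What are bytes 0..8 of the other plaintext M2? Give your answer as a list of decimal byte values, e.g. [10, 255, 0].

Since C1 ⊕ C2 = M1 ⊕ M2, XORing with the guessed M1 bytes yields the corresponding M2 bytes: M2 = (C1 ⊕ C2) ⊕ M1.
122 ⊕ 115 =   9
 80 ⊕ 121 =  41
 68 ⊕ 115 =  55
191 ⊕ 116 = 203
  8 ⊕ 101 = 109
 35 ⊕ 109 =  78
244 ⊕  32 = 212
189 ⊕  97 = 220
190 ⊕ 103 = 217

[9, 41, 55, 203, 109, 78, 212, 220, 217]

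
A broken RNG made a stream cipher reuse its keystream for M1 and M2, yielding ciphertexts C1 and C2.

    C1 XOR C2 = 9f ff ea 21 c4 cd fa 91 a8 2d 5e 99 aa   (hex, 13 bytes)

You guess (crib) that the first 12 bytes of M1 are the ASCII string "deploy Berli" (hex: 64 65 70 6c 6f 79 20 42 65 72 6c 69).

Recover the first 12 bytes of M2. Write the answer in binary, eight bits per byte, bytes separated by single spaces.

Since C1 ⊕ C2 = M1 ⊕ M2, XORing with the guessed M1 bytes yields the corresponding M2 bytes: M2 = (C1 ⊕ C2) ⊕ M1.
byte 0: 9f XOR 64 = fb
byte 1: ff XOR 65 = 9a
byte 2: ea XOR 70 = 9a
byte 3: 21 XOR 6c = 4d
byte 4: c4 XOR 6f = ab
byte 5: cd XOR 79 = b4
byte 6: fa XOR 20 = da
byte 7: 91 XOR 42 = d3
byte 8: a8 XOR 65 = cd
byte 9: 2d XOR 72 = 5f
byte 10: 5e XOR 6c = 32
byte 11: 99 XOR 69 = f0

11111011 10011010 10011010 01001101 10101011 10110100 11011010 11010011 11001101 01011111 00110010 11110000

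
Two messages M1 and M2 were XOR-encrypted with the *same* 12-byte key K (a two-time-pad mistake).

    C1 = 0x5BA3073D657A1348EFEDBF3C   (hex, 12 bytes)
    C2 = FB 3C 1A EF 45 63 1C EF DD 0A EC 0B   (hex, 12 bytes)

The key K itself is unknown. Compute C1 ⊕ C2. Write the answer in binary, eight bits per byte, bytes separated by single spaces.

10100000 10011111 00011101 11010010 00100000 00011001 00001111 10100111 00110010 11100111 01010011 00110111

C1 ⊕ C2 = (M1 ⊕ K) ⊕ (M2 ⊕ K) = M1 ⊕ M2 — the shared key cancels under XOR.
01011011 XOR 11111011 = 10100000
10100011 XOR 00111100 = 10011111
00000111 XOR 00011010 = 00011101
00111101 XOR 11101111 = 11010010
01100101 XOR 01000101 = 00100000
01111010 XOR 01100011 = 00011001
00010011 XOR 00011100 = 00001111
01001000 XOR 11101111 = 10100111
11101111 XOR 11011101 = 00110010
11101101 XOR 00001010 = 11100111
10111111 XOR 11101100 = 01010011
00111100 XOR 00001011 = 00110111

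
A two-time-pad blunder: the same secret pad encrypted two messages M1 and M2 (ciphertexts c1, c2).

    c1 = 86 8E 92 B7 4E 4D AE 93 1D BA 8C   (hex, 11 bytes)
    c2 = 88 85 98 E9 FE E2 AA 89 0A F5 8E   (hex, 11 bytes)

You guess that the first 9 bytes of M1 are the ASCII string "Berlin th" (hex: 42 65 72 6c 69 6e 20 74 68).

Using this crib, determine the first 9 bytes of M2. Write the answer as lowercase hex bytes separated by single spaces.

4c 6e 78 32 d9 c1 24 6e 7f

First, c1 ⊕ c2 = (M1 ⊕ K) ⊕ (M2 ⊕ K) = M1 ⊕ M2, so the key drops out. Then M2 = (M1 ⊕ M2) ⊕ M1 over the first 9 bytes.
byte 0: (86 ^ 88) ^ 42 = 0e ^ 42 = 4c
byte 1: (8e ^ 85) ^ 65 = 0b ^ 65 = 6e
byte 2: (92 ^ 98) ^ 72 = 0a ^ 72 = 78
byte 3: (b7 ^ e9) ^ 6c = 5e ^ 6c = 32
byte 4: (4e ^ fe) ^ 69 = b0 ^ 69 = d9
byte 5: (4d ^ e2) ^ 6e = af ^ 6e = c1
byte 6: (ae ^ aa) ^ 20 = 04 ^ 20 = 24
byte 7: (93 ^ 89) ^ 74 = 1a ^ 74 = 6e
byte 8: (1d ^ 0a) ^ 68 = 17 ^ 68 = 7f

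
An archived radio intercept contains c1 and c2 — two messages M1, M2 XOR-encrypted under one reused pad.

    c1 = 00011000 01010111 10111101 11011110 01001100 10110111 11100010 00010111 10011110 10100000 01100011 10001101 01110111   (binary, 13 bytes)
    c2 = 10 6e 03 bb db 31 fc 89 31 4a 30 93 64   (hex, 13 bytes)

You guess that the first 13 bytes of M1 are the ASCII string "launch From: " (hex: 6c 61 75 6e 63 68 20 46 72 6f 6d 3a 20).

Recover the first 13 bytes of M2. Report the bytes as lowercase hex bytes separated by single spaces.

First, c1 ⊕ c2 = (M1 ⊕ K) ⊕ (M2 ⊕ K) = M1 ⊕ M2, so the key drops out. Then M2 = (M1 ⊕ M2) ⊕ M1 over the first 13 bytes.
byte 0: (18 XOR 10) XOR 6c = 08 XOR 6c = 64
byte 1: (57 XOR 6e) XOR 61 = 39 XOR 61 = 58
byte 2: (bd XOR 03) XOR 75 = be XOR 75 = cb
byte 3: (de XOR bb) XOR 6e = 65 XOR 6e = 0b
byte 4: (4c XOR db) XOR 63 = 97 XOR 63 = f4
byte 5: (b7 XOR 31) XOR 68 = 86 XOR 68 = ee
byte 6: (e2 XOR fc) XOR 20 = 1e XOR 20 = 3e
byte 7: (17 XOR 89) XOR 46 = 9e XOR 46 = d8
byte 8: (9e XOR 31) XOR 72 = af XOR 72 = dd
byte 9: (a0 XOR 4a) XOR 6f = ea XOR 6f = 85
byte 10: (63 XOR 30) XOR 6d = 53 XOR 6d = 3e
byte 11: (8d XOR 93) XOR 3a = 1e XOR 3a = 24
byte 12: (77 XOR 64) XOR 20 = 13 XOR 20 = 33

64 58 cb 0b f4 ee 3e d8 dd 85 3e 24 33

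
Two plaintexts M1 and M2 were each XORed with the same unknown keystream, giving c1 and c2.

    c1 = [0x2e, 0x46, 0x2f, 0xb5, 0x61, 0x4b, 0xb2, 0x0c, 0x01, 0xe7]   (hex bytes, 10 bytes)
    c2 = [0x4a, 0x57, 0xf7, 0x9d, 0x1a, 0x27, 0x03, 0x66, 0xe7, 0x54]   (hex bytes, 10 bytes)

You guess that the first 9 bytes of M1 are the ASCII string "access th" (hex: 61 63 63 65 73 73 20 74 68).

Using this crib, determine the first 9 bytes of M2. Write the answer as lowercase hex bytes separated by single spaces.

05 72 bb 4d 08 1f 91 1e 8e

First, c1 ⊕ c2 = (M1 ⊕ K) ⊕ (M2 ⊕ K) = M1 ⊕ M2, so the key drops out. Then M2 = (M1 ⊕ M2) ⊕ M1 over the first 9 bytes.
byte 0: (2e XOR 4a) XOR 61 = 64 XOR 61 = 05
byte 1: (46 XOR 57) XOR 63 = 11 XOR 63 = 72
byte 2: (2f XOR f7) XOR 63 = d8 XOR 63 = bb
byte 3: (b5 XOR 9d) XOR 65 = 28 XOR 65 = 4d
byte 4: (61 XOR 1a) XOR 73 = 7b XOR 73 = 08
byte 5: (4b XOR 27) XOR 73 = 6c XOR 73 = 1f
byte 6: (b2 XOR 03) XOR 20 = b1 XOR 20 = 91
byte 7: (0c XOR 66) XOR 74 = 6a XOR 74 = 1e
byte 8: (01 XOR e7) XOR 68 = e6 XOR 68 = 8e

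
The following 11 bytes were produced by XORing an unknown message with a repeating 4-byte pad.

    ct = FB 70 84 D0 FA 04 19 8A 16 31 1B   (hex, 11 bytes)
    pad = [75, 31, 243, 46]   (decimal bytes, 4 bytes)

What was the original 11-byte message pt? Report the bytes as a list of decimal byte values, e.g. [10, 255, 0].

The 4-byte key repeats, so the effective keystream is 4b 1f f3 2e 4b 1f f3 2e 4b 1f f3.
byte 0: 251 XOR  75 = 176
byte 1: 112 XOR  31 = 111
byte 2: 132 XOR 243 = 119
byte 3: 208 XOR  46 = 254
byte 4: 250 XOR  75 = 177
byte 5:   4 XOR  31 =  27
byte 6:  25 XOR 243 = 234
byte 7: 138 XOR  46 = 164
byte 8:  22 XOR  75 =  93
byte 9:  49 XOR  31 =  46
byte 10:  27 XOR 243 = 232

[176, 111, 119, 254, 177, 27, 234, 164, 93, 46, 232]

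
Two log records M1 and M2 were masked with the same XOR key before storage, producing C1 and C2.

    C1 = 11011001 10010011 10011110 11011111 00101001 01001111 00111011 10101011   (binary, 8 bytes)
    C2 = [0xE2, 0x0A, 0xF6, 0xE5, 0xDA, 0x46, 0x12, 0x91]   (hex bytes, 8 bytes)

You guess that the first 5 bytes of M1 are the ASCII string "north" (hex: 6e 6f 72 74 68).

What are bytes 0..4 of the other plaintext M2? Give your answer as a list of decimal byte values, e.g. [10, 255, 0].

[85, 246, 26, 78, 155]

First, C1 ⊕ C2 = (M1 ⊕ K) ⊕ (M2 ⊕ K) = M1 ⊕ M2, so the key drops out. Then M2 = (M1 ⊕ M2) ⊕ M1 over the first 5 bytes.
byte 0: (d9 ^ e2) ^ 6e = 3b ^ 6e = 55
byte 1: (93 ^ 0a) ^ 6f = 99 ^ 6f = f6
byte 2: (9e ^ f6) ^ 72 = 68 ^ 72 = 1a
byte 3: (df ^ e5) ^ 74 = 3a ^ 74 = 4e
byte 4: (29 ^ da) ^ 68 = f3 ^ 68 = 9b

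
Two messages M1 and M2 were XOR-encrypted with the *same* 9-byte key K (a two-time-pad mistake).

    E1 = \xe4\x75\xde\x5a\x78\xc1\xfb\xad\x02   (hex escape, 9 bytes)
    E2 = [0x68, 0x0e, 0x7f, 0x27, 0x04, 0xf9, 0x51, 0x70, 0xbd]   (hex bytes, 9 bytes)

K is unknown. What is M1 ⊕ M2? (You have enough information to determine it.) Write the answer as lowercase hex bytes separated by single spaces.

8c 7b a1 7d 7c 38 aa dd bf

E1 ⊕ E2 = (M1 ⊕ K) ⊕ (M2 ⊕ K) = M1 ⊕ M2 — the shared key cancels under XOR.
byte 0: e4 XOR 68 = 8c
byte 1: 75 XOR 0e = 7b
byte 2: de XOR 7f = a1
byte 3: 5a XOR 27 = 7d
byte 4: 78 XOR 04 = 7c
byte 5: c1 XOR f9 = 38
byte 6: fb XOR 51 = aa
byte 7: ad XOR 70 = dd
byte 8: 02 XOR bd = bf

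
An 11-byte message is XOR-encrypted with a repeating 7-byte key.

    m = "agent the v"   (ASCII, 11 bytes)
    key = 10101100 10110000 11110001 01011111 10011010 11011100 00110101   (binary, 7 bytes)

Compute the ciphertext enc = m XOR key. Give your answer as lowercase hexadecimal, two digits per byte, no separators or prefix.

cdd79431eefc41c4d5d129

The 7-byte key repeats, so the effective keystream is ac b0 f1 5f 9a dc 35 ac b0 f1 5f.
byte 0: 61 XOR ac = cd
byte 1: 67 XOR b0 = d7
byte 2: 65 XOR f1 = 94
byte 3: 6e XOR 5f = 31
byte 4: 74 XOR 9a = ee
byte 5: 20 XOR dc = fc
byte 6: 74 XOR 35 = 41
byte 7: 68 XOR ac = c4
byte 8: 65 XOR b0 = d5
byte 9: 20 XOR f1 = d1
byte 10: 76 XOR 5f = 29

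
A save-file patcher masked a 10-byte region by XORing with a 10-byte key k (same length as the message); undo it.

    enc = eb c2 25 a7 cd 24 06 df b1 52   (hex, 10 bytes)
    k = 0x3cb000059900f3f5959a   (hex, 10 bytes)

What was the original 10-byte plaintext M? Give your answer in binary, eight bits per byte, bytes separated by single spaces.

11010111 01110010 00100101 10100010 01010100 00100100 11110101 00101010 00100100 11001000

235 ⊕  60 = 215
194 ⊕ 176 = 114
 37 ⊕   0 =  37
167 ⊕   5 = 162
205 ⊕ 153 =  84
 36 ⊕   0 =  36
  6 ⊕ 243 = 245
223 ⊕ 245 =  42
177 ⊕ 149 =  36
 82 ⊕ 154 = 200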